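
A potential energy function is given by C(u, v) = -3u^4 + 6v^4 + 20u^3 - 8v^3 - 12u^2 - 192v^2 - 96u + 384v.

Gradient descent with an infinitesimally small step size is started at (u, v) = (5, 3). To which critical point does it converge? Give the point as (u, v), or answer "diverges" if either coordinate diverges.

diverges

C is separable, so gradient descent decouples: u follows -∂C/∂u, v follows -∂C/∂v.
∂C/∂u = -12(u - 4)(u - 2)(u + 1); at u=5 this is -216, so u increases.
∂C/∂v = 24(v - 4)(v - 1)(v + 4); at v=3 this is -336, so v increases.
The u-coordinate has no critical point in that direction and runs off to infinity.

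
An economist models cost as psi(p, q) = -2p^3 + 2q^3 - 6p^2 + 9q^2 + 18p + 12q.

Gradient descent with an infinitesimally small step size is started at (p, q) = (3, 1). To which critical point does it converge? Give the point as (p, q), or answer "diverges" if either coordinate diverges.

psi is separable, so gradient descent decouples: p follows -∂psi/∂p, q follows -∂psi/∂q.
∂psi/∂p = -6(p - 1)(p + 3); at p=3 this is -72, so p increases.
∂psi/∂q = 6(q + 1)(q + 2); at q=1 this is 36, so q decreases.
The p-coordinate has no critical point in that direction and runs off to infinity.

diverges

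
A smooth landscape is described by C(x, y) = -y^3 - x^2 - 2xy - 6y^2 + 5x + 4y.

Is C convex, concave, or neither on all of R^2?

neither

The term -y^3 is cubic, so the Hessian is not constant.
∂²C/∂y² = -6y - 12, which takes both signs as y varies (negative for sufficiently large y). A diagonal entry of the Hessian changing sign means the Hessian is neither positive- nor negative-semidefinite on all of R^2.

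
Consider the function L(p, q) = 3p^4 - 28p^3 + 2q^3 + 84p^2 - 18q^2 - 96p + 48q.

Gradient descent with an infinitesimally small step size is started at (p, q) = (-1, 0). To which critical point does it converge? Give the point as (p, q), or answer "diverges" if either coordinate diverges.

diverges

L is separable, so gradient descent decouples: p follows -∂L/∂p, q follows -∂L/∂q.
∂L/∂p = 12(p - 4)(p - 2)(p - 1); at p=-1 this is -360, so p increases.
∂L/∂q = 6(q - 4)(q - 2); at q=0 this is 48, so q decreases.
The q-coordinate has no critical point in that direction and runs off to infinity.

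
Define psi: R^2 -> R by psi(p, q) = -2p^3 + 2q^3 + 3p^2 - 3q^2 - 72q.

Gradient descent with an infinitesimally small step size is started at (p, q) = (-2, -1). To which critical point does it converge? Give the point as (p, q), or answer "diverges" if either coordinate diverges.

(0, 4)

psi is separable, so gradient descent decouples: p follows -∂psi/∂p, q follows -∂psi/∂q.
∂psi/∂p = -6p(p - 1); at p=-2 this is -36, so p increases.
∂psi/∂q = 6(q - 4)(q + 3); at q=-1 this is -60, so q increases.
p converges to its nearest critical value 0 (a local min of the p-part); q converges to 4. The iterate converges to (0, 4).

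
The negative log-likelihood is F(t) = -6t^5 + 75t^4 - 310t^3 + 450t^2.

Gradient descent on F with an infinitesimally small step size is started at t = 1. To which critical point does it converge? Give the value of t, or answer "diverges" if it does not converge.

0

F'(t) = -30t(t - 5)(t - 3)(t - 2), so F'(1) = 240.
Gradient descent moves in the -F' direction, i.e. t is decreasing.
The nearest critical point in that direction is t = 0, where F'' = 900 > 0 (a local minimum). The iterate converges there.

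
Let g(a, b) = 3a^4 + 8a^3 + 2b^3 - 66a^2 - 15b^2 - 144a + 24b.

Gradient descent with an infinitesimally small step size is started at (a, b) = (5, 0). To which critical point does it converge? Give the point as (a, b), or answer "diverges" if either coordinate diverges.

diverges

g is separable, so gradient descent decouples: a follows -∂g/∂a, b follows -∂g/∂b.
∂g/∂a = 12(a - 3)(a + 1)(a + 4); at a=5 this is 1296, so a decreases.
∂g/∂b = 6(b - 4)(b - 1); at b=0 this is 24, so b decreases.
The b-coordinate has no critical point in that direction and runs off to infinity.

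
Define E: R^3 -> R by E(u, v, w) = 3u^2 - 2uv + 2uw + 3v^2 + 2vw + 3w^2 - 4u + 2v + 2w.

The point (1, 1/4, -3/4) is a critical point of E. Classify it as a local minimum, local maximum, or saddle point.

The Hessian is constant: H = [[6, -2, 2], [-2, 6, 2], [2, 2, 6]].
Leading principal minors: Δ₁ = 6, Δ₂ = 32, Δ₃ = 128.
All leading minors are positive, so H is positive definite: a local minimum.

local minimum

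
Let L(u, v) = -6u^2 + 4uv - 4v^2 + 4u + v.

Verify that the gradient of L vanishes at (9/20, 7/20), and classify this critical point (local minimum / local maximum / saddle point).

local maximum

∇L = (-12u + 4v + 4, 4u - 8v + 1); substituting (9/20, 7/20) gives ∇L = (0, 0), so (9/20, 7/20) is indeed a critical point.
The Hessian of L is constant: H = [[-12, 4], [4, -8]].
det(H) = (-12)·(-8) − 4² = 80.
det(H) > 0 and tr(H) = -20 < 0, so H is negative definite and the point is a local maximum.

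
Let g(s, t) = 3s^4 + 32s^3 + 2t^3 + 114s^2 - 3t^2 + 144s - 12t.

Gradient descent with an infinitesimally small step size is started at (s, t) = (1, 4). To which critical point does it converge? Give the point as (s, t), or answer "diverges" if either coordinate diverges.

(-1, 2)

g is separable, so gradient descent decouples: s follows -∂g/∂s, t follows -∂g/∂t.
∂g/∂s = 12(s + 1)(s + 3)(s + 4); at s=1 this is 480, so s decreases.
∂g/∂t = 6(t - 2)(t + 1); at t=4 this is 60, so t decreases.
s converges to its nearest critical value -1 (a local min of the s-part); t converges to 2. The iterate converges to (-1, 2).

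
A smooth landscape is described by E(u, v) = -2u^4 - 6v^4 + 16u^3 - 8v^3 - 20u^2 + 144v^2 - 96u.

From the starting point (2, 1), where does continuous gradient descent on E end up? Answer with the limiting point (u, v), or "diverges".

E is separable, so gradient descent decouples: u follows -∂E/∂u, v follows -∂E/∂v.
∂E/∂u = -8(u - 4)(u - 3)(u + 1); at u=2 this is -48, so u increases.
∂E/∂v = -24v(v - 3)(v + 4); at v=1 this is 240, so v decreases.
u converges to its nearest critical value 3 (a local min of the u-part); v converges to 0. The iterate converges to (3, 0).

(3, 0)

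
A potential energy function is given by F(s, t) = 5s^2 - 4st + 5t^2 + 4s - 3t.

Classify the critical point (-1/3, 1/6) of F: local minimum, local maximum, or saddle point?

The Hessian of F is constant: H = [[10, -4], [-4, 10]].
det(H) = 10·10 − (-4)² = 84.
det(H) > 0 and tr(H) = 20 > 0, so H is positive definite and the point is a local minimum.

local minimum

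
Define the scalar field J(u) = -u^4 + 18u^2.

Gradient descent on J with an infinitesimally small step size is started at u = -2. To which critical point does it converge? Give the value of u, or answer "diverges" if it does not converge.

0

J'(u) = -4u(u - 3)(u + 3), so J'(-2) = -40.
Gradient descent moves in the -J' direction, i.e. u is increasing.
The nearest critical point in that direction is u = 0, where J'' = 36 > 0 (a local minimum). The iterate converges there.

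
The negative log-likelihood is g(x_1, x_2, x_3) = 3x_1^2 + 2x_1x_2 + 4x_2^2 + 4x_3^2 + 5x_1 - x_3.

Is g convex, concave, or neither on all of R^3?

g is quadratic, so its Hessian is the constant matrix H = [[6, 2, 0], [2, 8, 0], [0, 0, 8]].
Leading principal minors: 6, 44, 352.
All positive ⇒ H ≻ 0 ⇒ convex.

convex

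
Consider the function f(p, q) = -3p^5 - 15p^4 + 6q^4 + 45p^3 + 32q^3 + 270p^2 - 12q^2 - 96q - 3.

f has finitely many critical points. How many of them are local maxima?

2

f separates as a function of p plus a function of q, so ∇f=0 decouples.
∂f/∂p = -15p(p - 3)(p + 3)(p + 4) = 0 at p ∈ {-4, -3, 0, 3}; ∂f/∂q = 24(q - 1)(q + 1)(q + 4) = 0 at q ∈ {-4, -1, 1}.
The Hessian is diagonal: diag(f_pp, f_qq). Second derivatives: f_pp(-4)=420, f_pp(-3)=-270, f_pp(0)=540, f_pp(3)=-1890; f_qq(-4)=360, f_qq(-1)=-144, f_qq(1)=240.
Local maxima occur where both diagonal entries negative: (-3, -1), (3, -1). Count: 2.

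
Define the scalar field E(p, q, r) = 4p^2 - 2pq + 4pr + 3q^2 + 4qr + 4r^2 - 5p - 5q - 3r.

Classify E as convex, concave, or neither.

E is quadratic, so its Hessian is the constant matrix H = [[8, -2, 4], [-2, 6, 4], [4, 4, 8]].
Leading principal minors: 8, 44, 64.
All positive ⇒ H ≻ 0 ⇒ convex.

convex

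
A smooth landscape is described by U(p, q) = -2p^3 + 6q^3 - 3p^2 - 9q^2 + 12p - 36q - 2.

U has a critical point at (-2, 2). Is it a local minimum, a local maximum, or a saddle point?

The mixed partial ∂²U/∂p∂q is 0, so the Hessian at any point is diag(U_pp, U_qq) = diag(-6(2p + 1), 18(2q - 1)).
At (-2, 2): H = diag(18, 54).
Both eigenvalues are positive, so H is positive definite: a local minimum.

local minimum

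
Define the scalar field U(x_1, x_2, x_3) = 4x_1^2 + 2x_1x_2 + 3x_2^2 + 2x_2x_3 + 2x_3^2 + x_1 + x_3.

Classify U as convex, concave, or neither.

convex

U is quadratic, so its Hessian is the constant matrix H = [[8, 2, 0], [2, 6, 2], [0, 2, 4]].
Leading principal minors: 8, 44, 144.
All positive ⇒ H ≻ 0 ⇒ convex.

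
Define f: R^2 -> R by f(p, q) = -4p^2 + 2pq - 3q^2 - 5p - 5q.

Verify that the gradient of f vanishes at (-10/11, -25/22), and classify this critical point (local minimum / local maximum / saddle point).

local maximum

∇f = (-8p + 2q - 5, 2p - 6q - 5); substituting (-10/11, -25/22) gives ∇f = (0, 0), so (-10/11, -25/22) is indeed a critical point.
The Hessian of f is constant: H = [[-8, 2], [2, -6]].
det(H) = (-8)·(-6) − 2² = 44.
det(H) > 0 and tr(H) = -14 < 0, so H is negative definite and the point is a local maximum.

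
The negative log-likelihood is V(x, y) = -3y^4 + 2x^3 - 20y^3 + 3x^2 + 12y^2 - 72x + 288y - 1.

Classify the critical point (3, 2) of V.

The mixed partial ∂²V/∂x∂y is 0, so the Hessian at any point is diag(V_xx, V_yy) = diag(6(2x + 1), 12(-3y^2 - 10y + 2)).
At (3, 2): H = diag(42, -360).
The eigenvalues have opposite signs, so H is indefinite: a saddle point.

saddle point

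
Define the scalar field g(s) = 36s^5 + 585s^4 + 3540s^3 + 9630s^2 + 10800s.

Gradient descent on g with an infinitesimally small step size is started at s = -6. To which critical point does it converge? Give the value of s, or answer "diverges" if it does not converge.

diverges

g'(s) = 180(s + 1)(s + 3)(s + 4)(s + 5), so g'(-6) = 5400.
Gradient descent moves in the -g' direction, i.e. s is decreasing.
There is no critical point below s=-6, and g' keeps the same sign, so the iterate runs off to −∞.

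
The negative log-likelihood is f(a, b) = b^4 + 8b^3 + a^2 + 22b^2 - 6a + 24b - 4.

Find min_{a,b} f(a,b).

-22

f(a,b) separates as P(a) + Q(b) − 4, so its minimum is min P + min Q − 4.
P'(a) = 2a - 6 vanishes at a ∈ {3}; Q'(b) = 4(b + 1)(b + 2)(b + 3) vanishes at b ∈ {-3, -2, -1}.
Local minima of P (where P''>0): P(3)=-9. Local minima of Q: Q(-3)=-9, Q(-1)=-9.
So the global minimum of f is P(3) + Q(-3) − 4 = -9 − 9 − 4 = -22, attained at (3, -3).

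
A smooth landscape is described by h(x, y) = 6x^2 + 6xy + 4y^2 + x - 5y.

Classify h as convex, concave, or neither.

convex

h is quadratic, so its Hessian is the constant matrix H = [[12, 6], [6, 8]].
det(H) = 60, tr(H) = 20.
det(H) > 0 and tr(H) > 0, so H is positive definite everywhere: convex.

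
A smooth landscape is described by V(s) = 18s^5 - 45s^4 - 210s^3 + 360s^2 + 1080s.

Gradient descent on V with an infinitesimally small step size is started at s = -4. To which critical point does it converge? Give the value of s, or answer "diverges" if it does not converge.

diverges

V'(s) = 90(s - 3)(s - 2)(s + 1)(s + 2), so V'(-4) = 22680.
Gradient descent moves in the -V' direction, i.e. s is decreasing.
There is no critical point below s=-4, and V' keeps the same sign, so the iterate runs off to −∞.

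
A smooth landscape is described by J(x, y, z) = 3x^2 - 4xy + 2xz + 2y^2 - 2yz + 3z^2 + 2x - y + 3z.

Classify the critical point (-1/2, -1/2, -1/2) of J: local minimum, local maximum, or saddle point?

local minimum

The Hessian is constant: H = [[6, -4, 2], [-4, 4, -2], [2, -2, 6]].
Leading principal minors: Δ₁ = 6, Δ₂ = 8, Δ₃ = 40.
All leading minors are positive, so H is positive definite: a local minimum.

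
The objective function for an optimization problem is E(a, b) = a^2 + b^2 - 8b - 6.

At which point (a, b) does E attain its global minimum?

E(a,b) separates as P(a) + Q(b) − 6, so its minimum is min P + min Q − 6.
P'(a) = 2a vanishes at a ∈ {0}; Q'(b) = 2b - 8 vanishes at b ∈ {4}.
Local minima of P (where P''>0): P(0)=0. Local minima of Q: Q(4)=-16.
So the global minimum of E is P(0) + Q(4) − 6 = 0 − 16 − 6 = -22, attained at (0, 4).

(0, 4)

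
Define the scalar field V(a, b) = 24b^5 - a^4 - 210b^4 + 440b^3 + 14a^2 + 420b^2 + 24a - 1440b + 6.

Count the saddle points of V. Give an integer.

V separates as a function of a plus a function of b, so ∇V=0 decouples.
∂V/∂a = -4(a - 3)(a + 1)(a + 2) = 0 at a ∈ {-2, -1, 3}; ∂V/∂b = 120(b - 4)(b - 3)(b - 1)(b + 1) = 0 at b ∈ {-1, 1, 3, 4}.
The Hessian is diagonal: diag(V_aa, V_bb). Second derivatives: V_aa(-2)=-20, V_aa(-1)=16, V_aa(3)=-80; V_bb(-1)=-4800, V_bb(1)=1440, V_bb(3)=-960, V_bb(4)=1800.
Saddle points occur where the two diagonal entries have opposite signs: (-2, 1), (-2, 4), (-1, -1), (-1, 3), (3, 1), (3, 4). Count: 6.

6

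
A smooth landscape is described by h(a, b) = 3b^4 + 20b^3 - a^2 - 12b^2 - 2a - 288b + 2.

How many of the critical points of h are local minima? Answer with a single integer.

0

h separates as a function of a plus a function of b, so ∇h=0 decouples.
∂h/∂a = -2(a + 1) = 0 at a ∈ {-1}; ∂h/∂b = 12(b - 2)(b + 3)(b + 4) = 0 at b ∈ {-4, -3, 2}.
The Hessian is diagonal: diag(h_aa, h_bb). Second derivatives: h_aa(-1)=-2; h_bb(-4)=72, h_bb(-3)=-60, h_bb(2)=360.
Local minima occur where both diagonal entries positive: none. Count: 0.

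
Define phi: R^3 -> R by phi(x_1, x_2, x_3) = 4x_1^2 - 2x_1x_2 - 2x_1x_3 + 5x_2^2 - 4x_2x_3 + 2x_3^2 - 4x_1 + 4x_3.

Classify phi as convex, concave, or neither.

convex

phi is quadratic, so its Hessian is the constant matrix H = [[8, -2, -2], [-2, 10, -4], [-2, -4, 4]].
Leading principal minors: 8, 76, 104.
All positive ⇒ H ≻ 0 ⇒ convex.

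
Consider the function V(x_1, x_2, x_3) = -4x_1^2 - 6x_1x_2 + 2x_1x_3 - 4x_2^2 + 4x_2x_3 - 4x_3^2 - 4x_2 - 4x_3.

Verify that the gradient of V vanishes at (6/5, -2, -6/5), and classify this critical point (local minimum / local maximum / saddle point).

∇V = (-8x_1 - 6x_2 + 2x_3, -6x_1 - 8x_2 + 4x_3 - 4, 2x_1 + 4x_2 - 8x_3 - 4); substituting (6/5, -2, -6/5) gives ∇V = (0, 0, 0), so (6/5, -2, -6/5) is indeed a critical point.
The Hessian is constant: H = [[-8, -6, 2], [-6, -8, 4], [2, 4, -8]].
Leading principal minors: Δ₁ = -8, Δ₂ = 28, Δ₃ = -160.
The minors alternate sign starting negative (−, +, −), so H is negative definite: a local maximum.

local maximum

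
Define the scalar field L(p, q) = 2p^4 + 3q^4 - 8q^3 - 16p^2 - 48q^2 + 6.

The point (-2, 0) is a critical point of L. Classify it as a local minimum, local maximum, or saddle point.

The mixed partial ∂²L/∂p∂q is 0, so the Hessian at any point is diag(L_pp, L_qq) = diag(8(3p^2 - 4), 12(3q^2 - 4q - 8)).
At (-2, 0): H = diag(64, -96).
The eigenvalues have opposite signs, so H is indefinite: a saddle point.

saddle point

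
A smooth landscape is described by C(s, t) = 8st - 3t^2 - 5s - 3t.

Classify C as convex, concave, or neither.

neither

C is quadratic, so its Hessian is the constant matrix H = [[0, 8], [8, -6]].
det(H) = -64, tr(H) = -6.
det(H) < 0, so H is indefinite: neither convex nor concave.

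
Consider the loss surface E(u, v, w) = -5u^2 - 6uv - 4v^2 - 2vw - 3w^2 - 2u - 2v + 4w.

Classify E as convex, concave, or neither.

E is quadratic, so its Hessian is the constant matrix H = [[-10, -6, 0], [-6, -8, -2], [0, -2, -6]].
Leading principal minors: -10, 44, -224.
Signs alternate −, +, − ⇒ H ≺ 0 ⇒ concave.

concave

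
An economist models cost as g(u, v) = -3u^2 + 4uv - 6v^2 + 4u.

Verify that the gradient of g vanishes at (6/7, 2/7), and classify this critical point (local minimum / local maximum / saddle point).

∇g = (-6u + 4v + 4, 4u - 12v); substituting (6/7, 2/7) gives ∇g = (0, 0), so (6/7, 2/7) is indeed a critical point.
The Hessian of g is constant: H = [[-6, 4], [4, -12]].
det(H) = (-6)·(-12) − 4² = 56.
det(H) > 0 and tr(H) = -18 < 0, so H is negative definite and the point is a local maximum.

local maximum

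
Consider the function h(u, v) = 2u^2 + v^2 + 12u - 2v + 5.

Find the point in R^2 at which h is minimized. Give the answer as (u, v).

h(u,v) separates as P(u) + Q(v) + 5, so its minimum is min P + min Q + 5.
P'(u) = 4u + 12 vanishes at u ∈ {-3}; Q'(v) = 2v - 2 vanishes at v ∈ {1}.
Local minima of P (where P''>0): P(-3)=-18. Local minima of Q: Q(1)=-1.
So the global minimum of h is P(-3) + Q(1) + 5 = -18 − 1 + 5 = -14, attained at (-3, 1).

(-3, 1)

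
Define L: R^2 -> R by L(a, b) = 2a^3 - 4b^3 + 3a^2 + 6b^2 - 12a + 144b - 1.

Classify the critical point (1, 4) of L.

saddle point

The mixed partial ∂²L/∂a∂b is 0, so the Hessian at any point is diag(L_aa, L_bb) = diag(6(2a + 1), 12(-2b + 1)).
At (1, 4): H = diag(18, -84).
The eigenvalues have opposite signs, so H is indefinite: a saddle point.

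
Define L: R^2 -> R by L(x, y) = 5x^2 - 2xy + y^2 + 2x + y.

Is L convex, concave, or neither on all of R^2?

convex

L is quadratic, so its Hessian is the constant matrix H = [[10, -2], [-2, 2]].
det(H) = 16, tr(H) = 12.
det(H) > 0 and tr(H) > 0, so H is positive definite everywhere: convex.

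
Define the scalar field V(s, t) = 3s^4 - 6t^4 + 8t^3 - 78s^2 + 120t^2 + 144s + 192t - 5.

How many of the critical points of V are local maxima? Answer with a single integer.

2

V separates as a function of s plus a function of t, so ∇V=0 decouples.
∂V/∂s = 12(s - 3)(s - 1)(s + 4) = 0 at s ∈ {-4, 1, 3}; ∂V/∂t = -24(t - 4)(t + 1)(t + 2) = 0 at t ∈ {-2, -1, 4}.
The Hessian is diagonal: diag(V_ss, V_tt). Second derivatives: V_ss(-4)=420, V_ss(1)=-120, V_ss(3)=168; V_tt(-2)=-144, V_tt(-1)=120, V_tt(4)=-720.
Local maxima occur where both diagonal entries negative: (1, -2), (1, 4). Count: 2.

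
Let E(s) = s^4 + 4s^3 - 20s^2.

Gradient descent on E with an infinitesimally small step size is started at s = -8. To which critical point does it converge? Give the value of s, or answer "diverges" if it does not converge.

E'(s) = 4s(s - 2)(s + 5), so E'(-8) = -960.
Gradient descent moves in the -E' direction, i.e. s is increasing.
The nearest critical point in that direction is s = -5, where E'' = 140 > 0 (a local minimum). The iterate converges there.

-5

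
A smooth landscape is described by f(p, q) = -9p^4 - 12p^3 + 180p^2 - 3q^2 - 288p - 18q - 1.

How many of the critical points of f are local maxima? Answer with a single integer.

f separates as a function of p plus a function of q, so ∇f=0 decouples.
∂f/∂p = -36(p - 2)(p - 1)(p + 4) = 0 at p ∈ {-4, 1, 2}; ∂f/∂q = -6(q + 3) = 0 at q ∈ {-3}.
The Hessian is diagonal: diag(f_pp, f_qq). Second derivatives: f_pp(-4)=-1080, f_pp(1)=180, f_pp(2)=-216; f_qq(-3)=-6.
Local maxima occur where both diagonal entries negative: (-4, -3), (2, -3). Count: 2.

2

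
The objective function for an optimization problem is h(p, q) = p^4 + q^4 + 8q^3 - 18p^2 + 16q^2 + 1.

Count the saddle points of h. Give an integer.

4

h separates as a function of p plus a function of q, so ∇h=0 decouples.
∂h/∂p = 4p(p - 3)(p + 3) = 0 at p ∈ {-3, 0, 3}; ∂h/∂q = 4q(q + 2)(q + 4) = 0 at q ∈ {-4, -2, 0}.
The Hessian is diagonal: diag(h_pp, h_qq). Second derivatives: h_pp(-3)=72, h_pp(0)=-36, h_pp(3)=72; h_qq(-4)=32, h_qq(-2)=-16, h_qq(0)=32.
Saddle points occur where the two diagonal entries have opposite signs: (-3, -2), (0, -4), (0, 0), (3, -2). Count: 4.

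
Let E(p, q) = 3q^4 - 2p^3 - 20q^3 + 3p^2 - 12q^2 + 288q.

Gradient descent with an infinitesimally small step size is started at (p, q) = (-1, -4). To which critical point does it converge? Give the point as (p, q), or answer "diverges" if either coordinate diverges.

E is separable, so gradient descent decouples: p follows -∂E/∂p, q follows -∂E/∂q.
∂E/∂p = -6p(p - 1); at p=-1 this is -12, so p increases.
∂E/∂q = 12(q - 4)(q - 3)(q + 2); at q=-4 this is -1344, so q increases.
p converges to its nearest critical value 0 (a local min of the p-part); q converges to -2. The iterate converges to (0, -2).

(0, -2)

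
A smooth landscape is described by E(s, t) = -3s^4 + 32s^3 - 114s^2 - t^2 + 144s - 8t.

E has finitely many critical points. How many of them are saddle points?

1

E separates as a function of s plus a function of t, so ∇E=0 decouples.
∂E/∂s = -12(s - 4)(s - 3)(s - 1) = 0 at s ∈ {1, 3, 4}; ∂E/∂t = -2(t + 4) = 0 at t ∈ {-4}.
The Hessian is diagonal: diag(E_ss, E_tt). Second derivatives: E_ss(1)=-72, E_ss(3)=24, E_ss(4)=-36; E_tt(-4)=-2.
Saddle points occur where the two diagonal entries have opposite signs: (3, -4). Count: 1.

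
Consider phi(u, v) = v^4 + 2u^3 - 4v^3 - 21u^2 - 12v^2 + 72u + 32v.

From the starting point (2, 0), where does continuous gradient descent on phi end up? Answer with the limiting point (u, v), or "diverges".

diverges

phi is separable, so gradient descent decouples: u follows -∂phi/∂u, v follows -∂phi/∂v.
∂phi/∂u = 6(u - 4)(u - 3); at u=2 this is 12, so u decreases.
∂phi/∂v = 4(v - 4)(v - 1)(v + 2); at v=0 this is 32, so v decreases.
The u-coordinate has no critical point in that direction and runs off to infinity.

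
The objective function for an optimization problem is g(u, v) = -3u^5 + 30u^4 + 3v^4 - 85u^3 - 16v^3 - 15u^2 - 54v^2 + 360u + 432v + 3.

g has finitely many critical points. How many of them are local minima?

g separates as a function of u plus a function of v, so ∇g=0 decouples.
∂g/∂u = -15(u - 4)(u - 3)(u - 2)(u + 1) = 0 at u ∈ {-1, 2, 3, 4}; ∂g/∂v = 12(v - 4)(v - 3)(v + 3) = 0 at v ∈ {-3, 3, 4}.
The Hessian is diagonal: diag(g_uu, g_vv). Second derivatives: g_uu(-1)=900, g_uu(2)=-90, g_uu(3)=60, g_uu(4)=-150; g_vv(-3)=504, g_vv(3)=-72, g_vv(4)=84.
Local minima occur where both diagonal entries positive: (-1, -3), (-1, 4), (3, -3), (3, 4). Count: 4.

4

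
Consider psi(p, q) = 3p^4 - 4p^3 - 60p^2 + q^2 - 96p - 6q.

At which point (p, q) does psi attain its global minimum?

(4, 3)

psi(p,q) separates as A(p) + B(q), so its minimum is min A + min B.
A'(p) = 12(p - 4)(p + 1)(p + 2) vanishes at p ∈ {-2, -1, 4}; B'(q) = 2q - 6 vanishes at q ∈ {3}.
Local minima of A (where A''>0): A(-2)=32, A(4)=-832. Local minima of B: B(3)=-9.
So the global minimum of psi is A(4) + B(3) = -832 − 9 = -841, attained at (4, 3).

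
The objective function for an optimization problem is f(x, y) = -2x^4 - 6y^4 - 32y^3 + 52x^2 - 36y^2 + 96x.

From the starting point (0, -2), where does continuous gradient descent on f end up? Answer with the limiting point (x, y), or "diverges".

f is separable, so gradient descent decouples: x follows -∂f/∂x, y follows -∂f/∂y.
∂f/∂x = -8(x - 4)(x + 1)(x + 3); at x=0 this is 96, so x decreases.
∂f/∂y = -24y(y + 1)(y + 3); at y=-2 this is -48, so y increases.
x converges to its nearest critical value -1 (a local min of the x-part); y converges to -1. The iterate converges to (-1, -1).

(-1, -1)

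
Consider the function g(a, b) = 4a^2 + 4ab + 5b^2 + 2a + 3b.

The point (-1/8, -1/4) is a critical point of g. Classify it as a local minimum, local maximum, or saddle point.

The Hessian of g is constant: H = [[8, 4], [4, 10]].
det(H) = 8·10 − 4² = 64.
det(H) > 0 and tr(H) = 18 > 0, so H is positive definite and the point is a local minimum.

local minimum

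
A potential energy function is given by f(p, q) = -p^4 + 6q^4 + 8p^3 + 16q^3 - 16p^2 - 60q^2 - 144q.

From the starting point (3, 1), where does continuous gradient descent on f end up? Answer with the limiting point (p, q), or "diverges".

f is separable, so gradient descent decouples: p follows -∂f/∂p, q follows -∂f/∂q.
∂f/∂p = -4p(p - 4)(p - 2); at p=3 this is 12, so p decreases.
∂f/∂q = 24(q - 2)(q + 1)(q + 3); at q=1 this is -192, so q increases.
p converges to its nearest critical value 2 (a local min of the p-part); q converges to 2. The iterate converges to (2, 2).

(2, 2)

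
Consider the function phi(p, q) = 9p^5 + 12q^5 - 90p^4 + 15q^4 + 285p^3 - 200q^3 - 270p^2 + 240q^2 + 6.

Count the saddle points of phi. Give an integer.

8

phi separates as a function of p plus a function of q, so ∇phi=0 decouples.
∂phi/∂p = 45p(p - 4)(p - 3)(p - 1) = 0 at p ∈ {0, 1, 3, 4}; ∂phi/∂q = 60q(q - 2)(q - 1)(q + 4) = 0 at q ∈ {-4, 0, 1, 2}.
The Hessian is diagonal: diag(phi_pp, phi_qq). Second derivatives: phi_pp(0)=-540, phi_pp(1)=270, phi_pp(3)=-270, phi_pp(4)=540; phi_qq(-4)=-7200, phi_qq(0)=480, phi_qq(1)=-300, phi_qq(2)=720.
Saddle points occur where the two diagonal entries have opposite signs: (0, 0), (0, 2), (1, -4), (1, 1), (3, 0), (3, 2), (4, -4), (4, 1). Count: 8.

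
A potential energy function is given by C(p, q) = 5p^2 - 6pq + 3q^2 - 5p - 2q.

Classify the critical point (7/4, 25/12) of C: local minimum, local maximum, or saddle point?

The Hessian of C is constant: H = [[10, -6], [-6, 6]].
det(H) = 10·6 − (-6)² = 24.
det(H) > 0 and tr(H) = 16 > 0, so H is positive definite and the point is a local minimum.

local minimum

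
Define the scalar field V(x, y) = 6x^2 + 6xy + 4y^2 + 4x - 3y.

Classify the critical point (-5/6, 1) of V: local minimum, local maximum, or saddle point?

The Hessian of V is constant: H = [[12, 6], [6, 8]].
det(H) = 12·8 − 6² = 60.
det(H) > 0 and tr(H) = 20 > 0, so H is positive definite and the point is a local minimum.

local minimum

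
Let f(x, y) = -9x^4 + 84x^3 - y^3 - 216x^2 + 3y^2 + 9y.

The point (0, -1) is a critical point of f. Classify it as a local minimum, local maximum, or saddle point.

saddle point

The mixed partial ∂²f/∂x∂y is 0, so the Hessian at any point is diag(f_xx, f_yy) = diag(36(-3x^2 + 14x - 12), 6(-y + 1)).
At (0, -1): H = diag(-432, 12).
The eigenvalues have opposite signs, so H is indefinite: a saddle point.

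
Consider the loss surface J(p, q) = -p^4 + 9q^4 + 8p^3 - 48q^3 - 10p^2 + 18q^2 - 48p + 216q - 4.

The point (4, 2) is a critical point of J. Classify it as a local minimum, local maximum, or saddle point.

The mixed partial ∂²J/∂p∂q is 0, so the Hessian at any point is diag(J_pp, J_qq) = diag(4(-3p^2 + 12p - 5), 36(3q^2 - 8q + 1)).
At (4, 2): H = diag(-20, -108).
Both eigenvalues are negative, so H is negative definite: a local maximum.

local maximum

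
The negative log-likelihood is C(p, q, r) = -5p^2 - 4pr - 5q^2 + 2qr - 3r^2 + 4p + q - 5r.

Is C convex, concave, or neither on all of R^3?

C is quadratic, so its Hessian is the constant matrix H = [[-10, 0, -4], [0, -10, 2], [-4, 2, -6]].
Leading principal minors: -10, 100, -400.
Signs alternate −, +, − ⇒ H ≺ 0 ⇒ concave.

concave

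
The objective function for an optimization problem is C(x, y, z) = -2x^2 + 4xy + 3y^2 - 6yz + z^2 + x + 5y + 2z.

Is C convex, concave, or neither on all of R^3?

neither

C is quadratic, so its Hessian is the constant matrix H = [[-4, 4, 0], [4, 6, -6], [0, -6, 2]].
Leading principal minors: -4, -40, 64.
Neither pattern holds ⇒ H is indefinite ⇒ neither convex nor concave.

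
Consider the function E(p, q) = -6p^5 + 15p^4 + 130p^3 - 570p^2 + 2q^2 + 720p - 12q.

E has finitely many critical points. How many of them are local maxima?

0

E separates as a function of p plus a function of q, so ∇E=0 decouples.
∂E/∂p = -30(p - 3)(p - 2)(p - 1)(p + 4) = 0 at p ∈ {-4, 1, 2, 3}; ∂E/∂q = 4(q - 3) = 0 at q ∈ {3}.
The Hessian is diagonal: diag(E_pp, E_qq). Second derivatives: E_pp(-4)=6300, E_pp(1)=-300, E_pp(2)=180, E_pp(3)=-420; E_qq(3)=4.
Local maxima occur where both diagonal entries negative: none. Count: 0.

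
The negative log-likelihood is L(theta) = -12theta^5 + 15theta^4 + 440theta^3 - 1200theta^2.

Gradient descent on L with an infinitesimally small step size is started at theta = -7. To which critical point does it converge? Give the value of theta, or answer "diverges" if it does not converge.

-5

L'(theta) = -60theta(theta - 4)(theta - 2)(theta + 5), so L'(-7) = -83160.
Gradient descent moves in the -L' direction, i.e. theta is increasing.
The nearest critical point in that direction is theta = -5, where L'' = 18900 > 0 (a local minimum). The iterate converges there.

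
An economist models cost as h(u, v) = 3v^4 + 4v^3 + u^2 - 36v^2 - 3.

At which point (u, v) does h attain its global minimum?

h(u,v) separates as P(u) + Q(v) − 3, so its minimum is min P + min Q − 3.
P'(u) = 2u vanishes at u ∈ {0}; Q'(v) = 12v(v - 2)(v + 3) vanishes at v ∈ {-3, 0, 2}.
Local minima of P (where P''>0): P(0)=0. Local minima of Q: Q(-3)=-189, Q(2)=-64.
So the global minimum of h is P(0) + Q(-3) − 3 = 0 − 189 − 3 = -192, attained at (0, -3).

(0, -3)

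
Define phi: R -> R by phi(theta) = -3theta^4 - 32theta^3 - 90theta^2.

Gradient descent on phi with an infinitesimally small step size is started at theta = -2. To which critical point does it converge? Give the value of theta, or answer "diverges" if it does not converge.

-3

phi'(theta) = -12theta(theta + 3)(theta + 5), so phi'(-2) = 72.
Gradient descent moves in the -phi' direction, i.e. theta is decreasing.
The nearest critical point in that direction is theta = -3, where phi'' = 72 > 0 (a local minimum). The iterate converges there.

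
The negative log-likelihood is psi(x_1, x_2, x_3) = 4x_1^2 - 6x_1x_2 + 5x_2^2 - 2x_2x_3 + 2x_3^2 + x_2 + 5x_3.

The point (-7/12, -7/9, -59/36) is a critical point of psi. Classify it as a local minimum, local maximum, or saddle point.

The Hessian is constant: H = [[8, -6, 0], [-6, 10, -2], [0, -2, 4]].
Leading principal minors: Δ₁ = 8, Δ₂ = 44, Δ₃ = 144.
All leading minors are positive, so H is positive definite: a local minimum.

local minimum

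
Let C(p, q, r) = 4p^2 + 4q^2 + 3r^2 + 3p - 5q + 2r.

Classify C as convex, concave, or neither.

convex

C is quadratic, so its Hessian is the constant matrix H = [[8, 0, 0], [0, 8, 0], [0, 0, 6]].
Leading principal minors: 8, 64, 384.
All positive ⇒ H ≻ 0 ⇒ convex.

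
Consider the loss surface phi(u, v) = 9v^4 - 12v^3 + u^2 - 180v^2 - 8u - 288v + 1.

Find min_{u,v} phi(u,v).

phi(u,v) separates as P(u) + Q(v) + 1, so its minimum is min P + min Q + 1.
P'(u) = 2u - 8 vanishes at u ∈ {4}; Q'(v) = 36(v - 4)(v + 1)(v + 2) vanishes at v ∈ {-2, -1, 4}.
Local minima of P (where P''>0): P(4)=-16. Local minima of Q: Q(-2)=96, Q(4)=-2496.
So the global minimum of phi is P(4) + Q(4) + 1 = -16 − 2496 + 1 = -2511, attained at (4, 4).

-2511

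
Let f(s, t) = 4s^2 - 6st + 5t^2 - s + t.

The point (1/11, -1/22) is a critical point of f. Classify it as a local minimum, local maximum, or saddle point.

local minimum

The Hessian of f is constant: H = [[8, -6], [-6, 10]].
det(H) = 8·10 − (-6)² = 44.
det(H) > 0 and tr(H) = 18 > 0, so H is positive definite and the point is a local minimum.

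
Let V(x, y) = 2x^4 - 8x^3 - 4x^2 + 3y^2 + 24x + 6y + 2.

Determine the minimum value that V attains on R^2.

-19

V(x,y) separates as P(x) + Q(y) + 2, so its minimum is min P + min Q + 2.
P'(x) = 8(x - 3)(x - 1)(x + 1) vanishes at x ∈ {-1, 1, 3}; Q'(y) = 6y + 6 vanishes at y ∈ {-1}.
Local minima of P (where P''>0): P(-1)=-18, P(3)=-18. Local minima of Q: Q(-1)=-3.
So the global minimum of V is P(-1) + Q(-1) + 2 = -18 − 3 + 2 = -19, attained at (-1, -1).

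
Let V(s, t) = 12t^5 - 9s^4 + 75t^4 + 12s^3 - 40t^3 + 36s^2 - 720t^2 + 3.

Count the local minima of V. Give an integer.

2

V separates as a function of s plus a function of t, so ∇V=0 decouples.
∂V/∂s = -36s(s - 2)(s + 1) = 0 at s ∈ {-1, 0, 2}; ∂V/∂t = 60t(t - 2)(t + 3)(t + 4) = 0 at t ∈ {-4, -3, 0, 2}.
The Hessian is diagonal: diag(V_ss, V_tt). Second derivatives: V_ss(-1)=-108, V_ss(0)=72, V_ss(2)=-216; V_tt(-4)=-1440, V_tt(-3)=900, V_tt(0)=-1440, V_tt(2)=3600.
Local minima occur where both diagonal entries positive: (0, -3), (0, 2). Count: 2.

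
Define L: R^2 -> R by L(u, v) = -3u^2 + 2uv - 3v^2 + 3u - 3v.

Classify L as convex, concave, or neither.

concave

L is quadratic, so its Hessian is the constant matrix H = [[-6, 2], [2, -6]].
det(H) = 32, tr(H) = -12.
det(H) > 0 and tr(H) < 0, so H is negative definite everywhere: concave.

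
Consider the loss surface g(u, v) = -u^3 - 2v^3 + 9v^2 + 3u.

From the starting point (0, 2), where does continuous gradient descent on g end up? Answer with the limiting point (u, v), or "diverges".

g is separable, so gradient descent decouples: u follows -∂g/∂u, v follows -∂g/∂v.
∂g/∂u = -3(u - 1)(u + 1); at u=0 this is 3, so u decreases.
∂g/∂v = -6v(v - 3); at v=2 this is 12, so v decreases.
u converges to its nearest critical value -1 (a local min of the u-part); v converges to 0. The iterate converges to (-1, 0).

(-1, 0)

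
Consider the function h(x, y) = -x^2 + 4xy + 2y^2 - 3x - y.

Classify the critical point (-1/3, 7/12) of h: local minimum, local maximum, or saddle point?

saddle point

The Hessian of h is constant: H = [[-2, 4], [4, 4]].
det(H) = (-2)·4 − 4² = -24.
Since det(H) < 0, H is indefinite and the critical point is a saddle point.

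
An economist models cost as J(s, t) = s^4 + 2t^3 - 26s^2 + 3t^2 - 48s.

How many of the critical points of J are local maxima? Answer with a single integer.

J separates as a function of s plus a function of t, so ∇J=0 decouples.
∂J/∂s = 4(s - 4)(s + 1)(s + 3) = 0 at s ∈ {-3, -1, 4}; ∂J/∂t = 6t(t + 1) = 0 at t ∈ {-1, 0}.
The Hessian is diagonal: diag(J_ss, J_tt). Second derivatives: J_ss(-3)=56, J_ss(-1)=-40, J_ss(4)=140; J_tt(-1)=-6, J_tt(0)=6.
Local maxima occur where both diagonal entries negative: (-1, -1). Count: 1.

1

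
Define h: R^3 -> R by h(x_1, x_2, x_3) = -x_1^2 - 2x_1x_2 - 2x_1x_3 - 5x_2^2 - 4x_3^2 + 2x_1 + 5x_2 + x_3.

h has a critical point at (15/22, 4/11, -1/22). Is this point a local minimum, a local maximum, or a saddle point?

local maximum

The Hessian is constant: H = [[-2, -2, -2], [-2, -10, 0], [-2, 0, -8]].
Leading principal minors: Δ₁ = -2, Δ₂ = 16, Δ₃ = -88.
The minors alternate sign starting negative (−, +, −), so H is negative definite: a local maximum.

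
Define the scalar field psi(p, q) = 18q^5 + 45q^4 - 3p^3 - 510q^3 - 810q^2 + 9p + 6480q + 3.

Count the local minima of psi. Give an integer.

psi separates as a function of p plus a function of q, so ∇psi=0 decouples.
∂psi/∂p = -9(p - 1)(p + 1) = 0 at p ∈ {-1, 1}; ∂psi/∂q = 90(q - 3)(q - 2)(q + 3)(q + 4) = 0 at q ∈ {-4, -3, 2, 3}.
The Hessian is diagonal: diag(psi_pp, psi_qq). Second derivatives: psi_pp(-1)=18, psi_pp(1)=-18; psi_qq(-4)=-3780, psi_qq(-3)=2700, psi_qq(2)=-2700, psi_qq(3)=3780.
Local minima occur where both diagonal entries positive: (-1, -3), (-1, 3). Count: 2.

2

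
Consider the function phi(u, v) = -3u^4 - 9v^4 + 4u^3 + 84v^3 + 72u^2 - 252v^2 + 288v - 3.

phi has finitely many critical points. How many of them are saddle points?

phi separates as a function of u plus a function of v, so ∇phi=0 decouples.
∂phi/∂u = -12u(u - 4)(u + 3) = 0 at u ∈ {-3, 0, 4}; ∂phi/∂v = -36(v - 4)(v - 2)(v - 1) = 0 at v ∈ {1, 2, 4}.
The Hessian is diagonal: diag(phi_uu, phi_vv). Second derivatives: phi_uu(-3)=-252, phi_uu(0)=144, phi_uu(4)=-336; phi_vv(1)=-108, phi_vv(2)=72, phi_vv(4)=-216.
Saddle points occur where the two diagonal entries have opposite signs: (-3, 2), (0, 1), (0, 4), (4, 2). Count: 4.

4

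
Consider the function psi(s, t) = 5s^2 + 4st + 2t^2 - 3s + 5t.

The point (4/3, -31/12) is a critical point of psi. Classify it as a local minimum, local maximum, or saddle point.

local minimum

The Hessian of psi is constant: H = [[10, 4], [4, 4]].
det(H) = 10·4 − 4² = 24.
det(H) > 0 and tr(H) = 14 > 0, so H is positive definite and the point is a local minimum.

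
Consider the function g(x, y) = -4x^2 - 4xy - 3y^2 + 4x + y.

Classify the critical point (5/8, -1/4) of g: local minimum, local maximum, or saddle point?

The Hessian of g is constant: H = [[-8, -4], [-4, -6]].
det(H) = (-8)·(-6) − (-4)² = 32.
det(H) > 0 and tr(H) = -14 < 0, so H is negative definite and the point is a local maximum.

local maximum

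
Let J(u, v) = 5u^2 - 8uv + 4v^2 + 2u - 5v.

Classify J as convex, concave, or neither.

convex

J is quadratic, so its Hessian is the constant matrix H = [[10, -8], [-8, 8]].
det(H) = 16, tr(H) = 18.
det(H) > 0 and tr(H) > 0, so H is positive definite everywhere: convex.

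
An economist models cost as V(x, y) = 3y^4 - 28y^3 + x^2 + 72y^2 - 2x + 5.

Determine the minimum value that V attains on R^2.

V(x,y) separates as P(x) + Q(y) + 5, so its minimum is min P + min Q + 5.
P'(x) = 2x - 2 vanishes at x ∈ {1}; Q'(y) = 12y(y - 4)(y - 3) vanishes at y ∈ {0, 3, 4}.
Local minima of P (where P''>0): P(1)=-1. Local minima of Q: Q(0)=0, Q(4)=128.
So the global minimum of V is P(1) + Q(0) + 5 = -1 + 0 + 5 = 4, attained at (1, 0).

4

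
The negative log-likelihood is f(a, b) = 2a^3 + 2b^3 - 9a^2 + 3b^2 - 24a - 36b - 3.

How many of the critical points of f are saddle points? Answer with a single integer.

2

f separates as a function of a plus a function of b, so ∇f=0 decouples.
∂f/∂a = 6(a - 4)(a + 1) = 0 at a ∈ {-1, 4}; ∂f/∂b = 6(b - 2)(b + 3) = 0 at b ∈ {-3, 2}.
The Hessian is diagonal: diag(f_aa, f_bb). Second derivatives: f_aa(-1)=-30, f_aa(4)=30; f_bb(-3)=-30, f_bb(2)=30.
Saddle points occur where the two diagonal entries have opposite signs: (-1, 2), (4, -3). Count: 2.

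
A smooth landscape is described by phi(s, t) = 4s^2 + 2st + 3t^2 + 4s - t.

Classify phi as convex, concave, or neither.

convex

phi is quadratic, so its Hessian is the constant matrix H = [[8, 2], [2, 6]].
det(H) = 44, tr(H) = 14.
det(H) > 0 and tr(H) > 0, so H is positive definite everywhere: convex.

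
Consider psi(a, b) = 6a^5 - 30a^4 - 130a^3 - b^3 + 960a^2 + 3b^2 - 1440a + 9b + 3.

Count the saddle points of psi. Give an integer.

psi separates as a function of a plus a function of b, so ∇psi=0 decouples.
∂psi/∂a = 30(a - 4)(a - 3)(a - 1)(a + 4) = 0 at a ∈ {-4, 1, 3, 4}; ∂psi/∂b = -3(b - 3)(b + 1) = 0 at b ∈ {-1, 3}.
The Hessian is diagonal: diag(psi_aa, psi_bb). Second derivatives: psi_aa(-4)=-8400, psi_aa(1)=900, psi_aa(3)=-420, psi_aa(4)=720; psi_bb(-1)=12, psi_bb(3)=-12.
Saddle points occur where the two diagonal entries have opposite signs: (-4, -1), (1, 3), (3, -1), (4, 3). Count: 4.

4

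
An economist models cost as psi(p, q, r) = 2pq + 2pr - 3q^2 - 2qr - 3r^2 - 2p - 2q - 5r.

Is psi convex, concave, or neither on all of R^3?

neither

psi is quadratic, so its Hessian is the constant matrix H = [[0, 2, 2], [2, -6, -2], [2, -2, -6]].
Leading principal minors: 0, -4, 32.
Neither pattern holds ⇒ H is indefinite ⇒ neither convex nor concave.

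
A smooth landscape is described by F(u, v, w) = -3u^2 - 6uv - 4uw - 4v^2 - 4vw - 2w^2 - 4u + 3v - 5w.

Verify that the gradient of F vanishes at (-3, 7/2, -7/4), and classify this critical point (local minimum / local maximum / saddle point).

∇F = (-6u - 6v - 4w - 4, -6u - 8v - 4w + 3, -4u - 4v - 4w - 5); substituting (-3, 7/2, -7/4) gives ∇F = (0, 0, 0), so (-3, 7/2, -7/4) is indeed a critical point.
The Hessian is constant: H = [[-6, -6, -4], [-6, -8, -4], [-4, -4, -4]].
Leading principal minors: Δ₁ = -6, Δ₂ = 12, Δ₃ = -16.
The minors alternate sign starting negative (−, +, −), so H is negative definite: a local maximum.

local maximum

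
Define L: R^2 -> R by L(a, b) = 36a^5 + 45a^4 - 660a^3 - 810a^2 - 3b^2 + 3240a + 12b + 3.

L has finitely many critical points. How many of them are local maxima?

2

L separates as a function of a plus a function of b, so ∇L=0 decouples.
∂L/∂a = 180(a - 3)(a - 1)(a + 2)(a + 3) = 0 at a ∈ {-3, -2, 1, 3}; ∂L/∂b = -6(b - 2) = 0 at b ∈ {2}.
The Hessian is diagonal: diag(L_aa, L_bb). Second derivatives: L_aa(-3)=-4320, L_aa(-2)=2700, L_aa(1)=-4320, L_aa(3)=10800; L_bb(2)=-6.
Local maxima occur where both diagonal entries negative: (-3, 2), (1, 2). Count: 2.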